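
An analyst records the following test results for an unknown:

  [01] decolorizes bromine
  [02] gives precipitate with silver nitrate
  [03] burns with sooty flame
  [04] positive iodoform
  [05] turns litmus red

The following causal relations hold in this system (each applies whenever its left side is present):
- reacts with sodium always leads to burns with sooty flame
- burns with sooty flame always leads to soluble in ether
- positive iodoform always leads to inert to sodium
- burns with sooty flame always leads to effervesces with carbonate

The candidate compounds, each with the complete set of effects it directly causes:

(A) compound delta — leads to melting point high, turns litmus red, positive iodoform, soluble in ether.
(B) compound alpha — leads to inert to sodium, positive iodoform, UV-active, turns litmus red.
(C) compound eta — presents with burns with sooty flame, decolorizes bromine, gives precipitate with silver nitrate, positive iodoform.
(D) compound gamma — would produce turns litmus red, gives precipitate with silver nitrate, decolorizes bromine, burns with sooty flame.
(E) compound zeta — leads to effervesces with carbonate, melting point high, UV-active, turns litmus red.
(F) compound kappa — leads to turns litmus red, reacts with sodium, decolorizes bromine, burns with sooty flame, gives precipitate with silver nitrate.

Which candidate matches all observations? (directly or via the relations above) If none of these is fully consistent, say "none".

none

Testing each hypothesis:
(A) compound delta — decolorizes bromine -; gives precipitate with silver nitrate -; burns with sooty flame -; positive iodoform +; turns litmus red +
(B) compound alpha — decolorizes bromine -; gives precipitate with silver nitrate -; burns with sooty flame -; positive iodoform +; turns litmus red +
(C) compound eta — decolorizes bromine +; gives precipitate with silver nitrate +; burns with sooty flame +; positive iodoform +; turns litmus red -
(D) compound gamma — decolorizes bromine +; gives precipitate with silver nitrate +; burns with sooty flame +; positive iodoform -; turns litmus red +
(E) compound zeta — does not account for decolorizes bromine, gives precipitate with silver nitrate, burns with sooty flame, positive iodoform
(F) compound kappa — decolorizes bromine +; gives precipitate with silver nitrate +; burns with sooty flame +; positive iodoform -; turns litmus red +
No candidate is consistent with all observations.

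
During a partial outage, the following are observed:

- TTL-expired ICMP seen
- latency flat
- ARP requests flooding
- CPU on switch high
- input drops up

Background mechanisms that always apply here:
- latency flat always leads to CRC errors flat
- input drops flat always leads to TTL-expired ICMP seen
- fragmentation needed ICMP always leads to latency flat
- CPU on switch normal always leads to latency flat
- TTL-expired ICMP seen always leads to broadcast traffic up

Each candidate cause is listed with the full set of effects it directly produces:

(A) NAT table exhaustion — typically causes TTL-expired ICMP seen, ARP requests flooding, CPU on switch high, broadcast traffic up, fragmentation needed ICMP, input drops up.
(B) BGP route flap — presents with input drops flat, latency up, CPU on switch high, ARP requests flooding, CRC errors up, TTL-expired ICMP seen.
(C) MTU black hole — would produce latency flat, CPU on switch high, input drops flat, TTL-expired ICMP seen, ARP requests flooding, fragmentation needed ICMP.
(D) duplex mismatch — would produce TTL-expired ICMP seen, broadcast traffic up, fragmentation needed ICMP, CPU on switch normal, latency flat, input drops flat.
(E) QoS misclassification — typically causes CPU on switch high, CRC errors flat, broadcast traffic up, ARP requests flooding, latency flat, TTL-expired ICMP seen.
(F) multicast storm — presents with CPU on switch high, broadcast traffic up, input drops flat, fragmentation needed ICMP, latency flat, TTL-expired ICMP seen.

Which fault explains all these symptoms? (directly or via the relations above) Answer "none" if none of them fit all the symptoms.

A

For each candidate, compare predicted effects to what was observed:
(A) NAT table exhaustion — TTL-expired ICMP seen match; latency flat match (via fragmentation needed ICMP → latency flat); ARP requests flooding match; CPU on switch high match; input drops up match
(B) BGP route flap — TTL-expired ICMP seen match; latency flat miss; ARP requests flooding match; CPU on switch high match; input drops up miss
(C) MTU black hole — TTL-expired ICMP seen match; latency flat match; ARP requests flooding match; CPU on switch high match; input drops up miss
(D) duplex mismatch — TTL-expired ICMP seen match; latency flat match; ARP requests flooding miss; CPU on switch high miss; input drops up miss
(E) QoS misclassification — TTL-expired ICMP seen match; latency flat match; ARP requests flooding match; CPU on switch high match; input drops up miss
(F) multicast storm — TTL-expired ICMP seen match; latency flat match; ARP requests flooding miss; CPU on switch high match; input drops up miss
(A) alone accounts for all the evidence.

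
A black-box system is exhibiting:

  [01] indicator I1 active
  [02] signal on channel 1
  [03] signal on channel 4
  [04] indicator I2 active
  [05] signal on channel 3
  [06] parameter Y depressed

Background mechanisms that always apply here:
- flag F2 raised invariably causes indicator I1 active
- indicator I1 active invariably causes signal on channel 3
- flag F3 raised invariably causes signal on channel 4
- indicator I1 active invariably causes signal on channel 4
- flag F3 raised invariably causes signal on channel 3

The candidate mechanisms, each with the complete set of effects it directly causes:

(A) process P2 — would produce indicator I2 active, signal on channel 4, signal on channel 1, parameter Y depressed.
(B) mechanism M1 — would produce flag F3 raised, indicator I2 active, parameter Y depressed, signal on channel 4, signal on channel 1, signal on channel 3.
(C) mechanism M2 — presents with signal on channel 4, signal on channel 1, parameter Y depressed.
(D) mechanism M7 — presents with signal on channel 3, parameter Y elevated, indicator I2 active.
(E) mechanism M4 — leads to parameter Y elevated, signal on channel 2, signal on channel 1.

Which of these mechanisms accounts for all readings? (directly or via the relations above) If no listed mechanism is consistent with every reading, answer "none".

Testing each hypothesis:
(A) process P2 — indicator I1 active miss; signal on channel 1 match; signal on channel 4 match; indicator I2 active match; signal on channel 3 miss; parameter Y depressed match
(B) mechanism M1 — indicator I1 active miss; signal on channel 1 match; signal on channel 4 match; indicator I2 active match; signal on channel 3 match; parameter Y depressed match
(C) mechanism M2 — indicator I1 active miss; signal on channel 1 match; signal on channel 4 match; indicator I2 active miss; signal on channel 3 miss; parameter Y depressed match
(D) mechanism M7 — indicator I1 active miss; signal on channel 1 miss; signal on channel 4 miss; indicator I2 active match; signal on channel 3 match; parameter Y depressed miss
(E) mechanism M4 — indicator I1 active miss; signal on channel 1 match; signal on channel 4 miss; indicator I2 active miss; signal on channel 3 miss; parameter Y depressed miss
None of the listed candidates fits everything.

none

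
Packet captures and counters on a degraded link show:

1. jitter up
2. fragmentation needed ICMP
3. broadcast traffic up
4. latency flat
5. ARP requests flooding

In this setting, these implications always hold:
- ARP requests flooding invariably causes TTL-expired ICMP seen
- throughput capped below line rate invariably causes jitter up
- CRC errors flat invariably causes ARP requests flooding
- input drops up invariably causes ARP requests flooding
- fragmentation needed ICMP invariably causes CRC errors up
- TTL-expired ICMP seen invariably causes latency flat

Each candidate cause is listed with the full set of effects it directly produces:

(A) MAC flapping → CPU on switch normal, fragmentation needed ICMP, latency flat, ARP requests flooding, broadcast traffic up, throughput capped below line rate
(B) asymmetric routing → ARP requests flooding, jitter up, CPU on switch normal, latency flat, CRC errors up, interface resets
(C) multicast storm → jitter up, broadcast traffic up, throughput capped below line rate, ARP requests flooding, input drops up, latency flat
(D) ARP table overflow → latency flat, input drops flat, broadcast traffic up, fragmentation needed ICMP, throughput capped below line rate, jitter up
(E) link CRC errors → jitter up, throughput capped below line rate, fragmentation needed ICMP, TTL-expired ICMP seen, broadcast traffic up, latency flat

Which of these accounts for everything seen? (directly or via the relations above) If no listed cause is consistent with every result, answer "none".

Checking each candidate against the observations:
(A) MAC flapping — accounts for every observation (jitter up via throughput capped below line rate → jitter up)
(B) asymmetric routing — does not account for fragmentation needed ICMP, broadcast traffic up
(C) multicast storm — jitter up ✓; fragmentation needed ICMP ✗; broadcast traffic up ✓; latency flat ✓; ARP requests flooding ✓
(D) ARP table overflow — jitter up ✓; fragmentation needed ICMP ✓; broadcast traffic up ✓; latency flat ✓; ARP requests flooding ✗
(E) link CRC errors — jitter up ✓; fragmentation needed ICMP ✓; broadcast traffic up ✓; latency flat ✓; ARP requests flooding ✗
(A) is the only candidate with no mismatches.

A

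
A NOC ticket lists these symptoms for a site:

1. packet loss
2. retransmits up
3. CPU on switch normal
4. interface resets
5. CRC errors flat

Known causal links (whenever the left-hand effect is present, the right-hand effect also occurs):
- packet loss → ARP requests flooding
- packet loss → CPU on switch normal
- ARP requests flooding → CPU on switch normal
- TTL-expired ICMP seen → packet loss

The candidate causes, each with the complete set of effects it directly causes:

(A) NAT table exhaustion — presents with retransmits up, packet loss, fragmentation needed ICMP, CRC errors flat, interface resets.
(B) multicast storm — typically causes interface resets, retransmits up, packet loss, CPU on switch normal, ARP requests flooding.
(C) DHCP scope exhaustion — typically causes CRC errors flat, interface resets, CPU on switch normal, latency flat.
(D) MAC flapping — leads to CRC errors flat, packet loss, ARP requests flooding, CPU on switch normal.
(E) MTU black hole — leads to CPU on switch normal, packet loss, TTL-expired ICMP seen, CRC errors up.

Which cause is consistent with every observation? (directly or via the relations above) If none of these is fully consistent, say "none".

Testing each hypothesis:
(A) NAT table exhaustion — packet loss yes; retransmits up yes; CPU on switch normal yes (through packet loss → CPU on switch normal); interface resets yes; CRC errors flat yes
(B) multicast storm — packet loss yes; retransmits up yes; CPU on switch normal yes; interface resets yes; CRC errors flat NO
(C) DHCP scope exhaustion — packet loss NO; retransmits up NO; CPU on switch normal yes; interface resets yes; CRC errors flat yes
(D) MAC flapping — packet loss yes; retransmits up NO; CPU on switch normal yes; interface resets NO; CRC errors flat yes
(E) MTU black hole — fails on retransmits up, interface resets, CRC errors flat (predicts CRC errors up, not CRC errors flat)
Only (A) is consistent with every observation.

A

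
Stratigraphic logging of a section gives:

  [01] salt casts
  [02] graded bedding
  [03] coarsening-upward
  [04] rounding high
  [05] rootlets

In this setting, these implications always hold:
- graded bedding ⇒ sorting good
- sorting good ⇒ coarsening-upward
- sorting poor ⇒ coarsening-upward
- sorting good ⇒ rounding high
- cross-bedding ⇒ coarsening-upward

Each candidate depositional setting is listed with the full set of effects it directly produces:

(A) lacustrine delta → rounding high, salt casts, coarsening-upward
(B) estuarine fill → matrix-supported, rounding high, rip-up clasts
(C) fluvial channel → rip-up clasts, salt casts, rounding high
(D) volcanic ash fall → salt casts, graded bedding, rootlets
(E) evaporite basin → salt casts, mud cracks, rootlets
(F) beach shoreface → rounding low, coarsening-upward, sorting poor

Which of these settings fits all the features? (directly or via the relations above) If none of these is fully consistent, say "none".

For each candidate, compare predicted effects to what was observed:
(A) lacustrine delta — salt casts +; graded bedding -; coarsening-upward +; rounding high +; rootlets -
(B) estuarine fill — salt casts -; graded bedding -; coarsening-upward -; rounding high +; rootlets -
(C) fluvial channel — salt casts +; graded bedding -; coarsening-upward -; rounding high +; rootlets -
(D) volcanic ash fall — salt casts +; graded bedding +; coarsening-upward + (via graded bedding → sorting good → coarsening-upward); rounding high + (via graded bedding → sorting good → rounding high); rootlets +
(E) evaporite basin — salt casts +; graded bedding -; coarsening-upward -; rounding high -; rootlets +
(F) beach shoreface — fails on salt casts, graded bedding, rounding high, rootlets (predicts rounding low, not rounding high)
Only (D) is consistent with every observation.

D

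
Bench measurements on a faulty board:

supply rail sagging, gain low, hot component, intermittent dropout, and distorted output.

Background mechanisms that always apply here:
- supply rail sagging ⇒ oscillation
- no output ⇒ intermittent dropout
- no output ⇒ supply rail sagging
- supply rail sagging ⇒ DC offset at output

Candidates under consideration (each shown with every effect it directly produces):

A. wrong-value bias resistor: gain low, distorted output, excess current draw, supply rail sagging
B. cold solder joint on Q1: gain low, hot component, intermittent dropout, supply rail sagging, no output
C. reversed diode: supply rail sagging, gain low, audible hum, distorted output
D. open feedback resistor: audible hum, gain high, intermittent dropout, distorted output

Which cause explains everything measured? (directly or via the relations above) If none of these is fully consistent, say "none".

Checking each candidate against the observations:
(A) wrong-value bias resistor — does not account for hot component, intermittent dropout
(B) cold solder joint on Q1 — does not account for distorted output
(C) reversed diode — supply rail sagging +; gain low +; hot component -; intermittent dropout -; distorted output +
(D) open feedback resistor — fails on supply rail sagging, gain low, hot component (predicts gain high, not gain low)
None of the listed candidates fits everything.

none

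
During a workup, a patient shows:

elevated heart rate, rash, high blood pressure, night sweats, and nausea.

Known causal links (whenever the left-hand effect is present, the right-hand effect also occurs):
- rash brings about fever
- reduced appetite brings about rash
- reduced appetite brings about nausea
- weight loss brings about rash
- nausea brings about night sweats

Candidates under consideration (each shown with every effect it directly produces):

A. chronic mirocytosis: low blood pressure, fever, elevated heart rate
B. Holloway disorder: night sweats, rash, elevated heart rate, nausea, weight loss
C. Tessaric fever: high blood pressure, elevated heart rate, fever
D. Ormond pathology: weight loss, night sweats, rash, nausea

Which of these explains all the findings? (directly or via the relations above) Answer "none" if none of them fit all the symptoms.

Testing each hypothesis:
(A) chronic mirocytosis — fails on rash, high blood pressure, night sweats, nausea (predicts low blood pressure, not high blood pressure)
(B) Holloway disorder — does not account for high blood pressure
(C) Tessaric fever — does not account for rash, night sweats, nausea
(D) Ormond pathology — does not account for elevated heart rate, high blood pressure
None of the listed candidates fits everything.

none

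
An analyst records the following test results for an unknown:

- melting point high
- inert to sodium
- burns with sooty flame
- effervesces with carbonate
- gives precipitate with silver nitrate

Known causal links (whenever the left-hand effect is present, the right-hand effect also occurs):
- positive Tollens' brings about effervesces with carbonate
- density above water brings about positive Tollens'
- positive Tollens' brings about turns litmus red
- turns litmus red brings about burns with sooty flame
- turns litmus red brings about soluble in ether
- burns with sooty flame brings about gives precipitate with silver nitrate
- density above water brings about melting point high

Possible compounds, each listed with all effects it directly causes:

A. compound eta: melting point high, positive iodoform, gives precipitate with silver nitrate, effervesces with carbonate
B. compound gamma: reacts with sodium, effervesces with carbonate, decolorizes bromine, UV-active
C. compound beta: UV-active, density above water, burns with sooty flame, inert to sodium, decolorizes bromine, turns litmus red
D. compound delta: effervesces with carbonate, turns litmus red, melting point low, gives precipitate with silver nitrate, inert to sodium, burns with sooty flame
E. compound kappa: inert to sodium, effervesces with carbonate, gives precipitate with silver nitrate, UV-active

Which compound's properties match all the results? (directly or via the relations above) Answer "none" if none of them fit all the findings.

C

Per-candidate check:
(A) compound eta — melting point high match; inert to sodium miss; burns with sooty flame miss; effervesces with carbonate match; gives precipitate with silver nitrate match
(B) compound gamma — melting point high miss; inert to sodium miss; burns with sooty flame miss; effervesces with carbonate match; gives precipitate with silver nitrate miss
(C) compound beta — melting point high match (through density above water → melting point high); inert to sodium match; burns with sooty flame match; effervesces with carbonate match (through density above water → positive Tollens' → effervesces with carbonate); gives precipitate with silver nitrate match (through burns with sooty flame → gives precipitate with silver nitrate)
(D) compound delta — fails on melting point high (predicts melting point low, not melting point high)
(E) compound kappa — does not account for melting point high, burns with sooty flame
Only (C) is consistent with every observation.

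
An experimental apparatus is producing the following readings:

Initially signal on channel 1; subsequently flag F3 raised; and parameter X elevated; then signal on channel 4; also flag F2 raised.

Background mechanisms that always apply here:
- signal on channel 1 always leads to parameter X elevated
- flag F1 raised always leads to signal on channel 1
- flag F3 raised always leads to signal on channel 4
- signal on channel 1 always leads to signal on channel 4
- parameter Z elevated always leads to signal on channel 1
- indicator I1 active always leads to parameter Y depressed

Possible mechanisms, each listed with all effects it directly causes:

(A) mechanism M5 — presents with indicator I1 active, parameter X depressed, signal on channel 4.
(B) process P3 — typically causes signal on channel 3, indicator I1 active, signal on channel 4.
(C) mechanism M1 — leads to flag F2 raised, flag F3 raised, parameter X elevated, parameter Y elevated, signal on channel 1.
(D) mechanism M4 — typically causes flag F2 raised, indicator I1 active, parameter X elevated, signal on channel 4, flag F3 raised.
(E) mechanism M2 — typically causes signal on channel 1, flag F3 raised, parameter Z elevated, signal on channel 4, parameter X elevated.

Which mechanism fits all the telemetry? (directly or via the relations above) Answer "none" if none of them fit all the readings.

For each candidate, compare predicted effects to what was observed:
(A) mechanism M5 — signal on channel 1 ✗; flag F3 raised ✗; parameter X elevated ✗; signal on channel 4 ✓; flag F2 raised ✗
(B) process P3 — signal on channel 1 ✗; flag F3 raised ✗; parameter X elevated ✗; signal on channel 4 ✓; flag F2 raised ✗
(C) mechanism M1 — signal on channel 1 ✓; flag F3 raised ✓; parameter X elevated ✓; signal on channel 4 ✓ (by signal on channel 1 → signal on channel 4); flag F2 raised ✓
(D) mechanism M4 — signal on channel 1 ✗; flag F3 raised ✓; parameter X elevated ✓; signal on channel 4 ✓; flag F2 raised ✓
(E) mechanism M2 — does not account for flag F2 raised
Only (C) is consistent with every observation.

C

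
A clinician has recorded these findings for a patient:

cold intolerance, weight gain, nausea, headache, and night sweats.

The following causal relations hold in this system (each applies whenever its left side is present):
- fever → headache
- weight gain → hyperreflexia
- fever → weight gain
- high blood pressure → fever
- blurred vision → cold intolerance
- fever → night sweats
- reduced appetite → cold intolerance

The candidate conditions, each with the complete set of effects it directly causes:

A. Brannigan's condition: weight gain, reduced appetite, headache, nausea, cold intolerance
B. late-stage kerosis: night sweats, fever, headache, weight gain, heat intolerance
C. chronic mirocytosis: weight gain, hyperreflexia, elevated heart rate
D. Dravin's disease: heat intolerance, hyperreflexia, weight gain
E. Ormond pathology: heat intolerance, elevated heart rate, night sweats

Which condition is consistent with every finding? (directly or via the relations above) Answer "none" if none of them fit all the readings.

Testing each hypothesis:
(A) Brannigan's condition — does not account for night sweats
(B) late-stage kerosis — cold intolerance miss; weight gain match; nausea miss; headache match; night sweats match
(C) chronic mirocytosis — does not account for cold intolerance, nausea, headache, night sweats
(D) Dravin's disease — fails on cold intolerance, nausea, headache, night sweats (predicts heat intolerance, not cold intolerance)
(E) Ormond pathology — cold intolerance miss; weight gain miss; nausea miss; headache miss; night sweats match
None of the listed candidates fits everything.

none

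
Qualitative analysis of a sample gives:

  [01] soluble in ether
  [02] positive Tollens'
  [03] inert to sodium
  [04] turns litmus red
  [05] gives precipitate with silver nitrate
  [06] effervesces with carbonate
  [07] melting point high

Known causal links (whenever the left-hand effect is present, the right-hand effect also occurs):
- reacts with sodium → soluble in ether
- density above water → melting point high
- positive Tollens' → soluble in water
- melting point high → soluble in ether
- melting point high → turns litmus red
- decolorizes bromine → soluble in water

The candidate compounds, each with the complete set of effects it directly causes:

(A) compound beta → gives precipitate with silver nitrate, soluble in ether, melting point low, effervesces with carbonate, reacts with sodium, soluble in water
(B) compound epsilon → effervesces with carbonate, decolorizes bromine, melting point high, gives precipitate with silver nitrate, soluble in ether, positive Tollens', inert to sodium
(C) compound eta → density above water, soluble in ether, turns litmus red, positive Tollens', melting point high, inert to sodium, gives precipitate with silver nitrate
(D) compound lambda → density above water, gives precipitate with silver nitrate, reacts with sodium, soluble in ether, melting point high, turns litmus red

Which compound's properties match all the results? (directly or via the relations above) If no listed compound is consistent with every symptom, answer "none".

Per-candidate check:
(A) compound beta — soluble in ether yes; positive Tollens' NO; inert to sodium NO; turns litmus red NO; gives precipitate with silver nitrate yes; effervesces with carbonate yes; melting point high NO
(B) compound epsilon — soluble in ether yes; positive Tollens' yes; inert to sodium yes; turns litmus red yes (via melting point high → turns litmus red); gives precipitate with silver nitrate yes; effervesces with carbonate yes; melting point high yes
(C) compound eta — soluble in ether yes; positive Tollens' yes; inert to sodium yes; turns litmus red yes; gives precipitate with silver nitrate yes; effervesces with carbonate NO; melting point high yes
(D) compound lambda — soluble in ether yes; positive Tollens' NO; inert to sodium NO; turns litmus red yes; gives precipitate with silver nitrate yes; effervesces with carbonate NO; melting point high yes
(B) is the only candidate with no mismatches.

B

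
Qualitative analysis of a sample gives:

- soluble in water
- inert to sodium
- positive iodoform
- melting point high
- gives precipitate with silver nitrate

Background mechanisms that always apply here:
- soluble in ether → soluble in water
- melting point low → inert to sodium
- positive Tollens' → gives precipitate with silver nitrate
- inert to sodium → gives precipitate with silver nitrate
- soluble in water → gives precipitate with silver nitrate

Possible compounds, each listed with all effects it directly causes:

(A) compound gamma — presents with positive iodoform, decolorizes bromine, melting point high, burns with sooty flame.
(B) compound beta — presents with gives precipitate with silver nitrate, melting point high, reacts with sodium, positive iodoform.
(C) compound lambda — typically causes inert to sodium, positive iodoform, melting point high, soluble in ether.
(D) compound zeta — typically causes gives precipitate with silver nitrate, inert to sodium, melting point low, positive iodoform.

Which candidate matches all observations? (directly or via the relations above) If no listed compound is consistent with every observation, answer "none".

For each candidate, compare predicted effects to what was observed:
(A) compound gamma — does not account for soluble in water, inert to sodium, gives precipitate with silver nitrate
(B) compound beta — fails on soluble in water, inert to sodium (predicts reacts with sodium, not inert to sodium)
(C) compound lambda — accounts for every observation (soluble in water via soluble in ether → soluble in water)
(D) compound zeta — fails on soluble in water, melting point high (predicts melting point low, not melting point high)
(C) is the only candidate with no mismatches.

C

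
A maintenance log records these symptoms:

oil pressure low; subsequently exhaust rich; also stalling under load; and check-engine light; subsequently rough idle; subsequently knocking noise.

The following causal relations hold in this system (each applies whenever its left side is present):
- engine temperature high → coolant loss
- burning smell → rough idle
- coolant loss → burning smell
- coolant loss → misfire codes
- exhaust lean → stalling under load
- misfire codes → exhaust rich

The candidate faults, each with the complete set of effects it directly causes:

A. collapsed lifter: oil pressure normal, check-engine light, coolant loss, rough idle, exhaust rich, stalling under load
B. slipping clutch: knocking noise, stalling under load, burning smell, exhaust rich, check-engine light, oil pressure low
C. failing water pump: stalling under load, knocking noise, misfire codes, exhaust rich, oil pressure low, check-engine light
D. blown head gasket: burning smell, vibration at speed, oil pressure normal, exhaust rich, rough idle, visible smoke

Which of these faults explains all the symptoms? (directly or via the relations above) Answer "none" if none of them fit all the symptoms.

B

For each candidate, compare predicted effects to what was observed:
(A) collapsed lifter — oil pressure low ✗; exhaust rich ✓; stalling under load ✓; check-engine light ✓; rough idle ✓; knocking noise ✗
(B) slipping clutch — oil pressure low ✓; exhaust rich ✓; stalling under load ✓; check-engine light ✓; rough idle ✓ (through burning smell → rough idle); knocking noise ✓
(C) failing water pump — does not account for rough idle
(D) blown head gasket — fails on oil pressure low, stalling under load, check-engine light, knocking noise (predicts oil pressure normal, not oil pressure low)
Only (B) is consistent with every observation.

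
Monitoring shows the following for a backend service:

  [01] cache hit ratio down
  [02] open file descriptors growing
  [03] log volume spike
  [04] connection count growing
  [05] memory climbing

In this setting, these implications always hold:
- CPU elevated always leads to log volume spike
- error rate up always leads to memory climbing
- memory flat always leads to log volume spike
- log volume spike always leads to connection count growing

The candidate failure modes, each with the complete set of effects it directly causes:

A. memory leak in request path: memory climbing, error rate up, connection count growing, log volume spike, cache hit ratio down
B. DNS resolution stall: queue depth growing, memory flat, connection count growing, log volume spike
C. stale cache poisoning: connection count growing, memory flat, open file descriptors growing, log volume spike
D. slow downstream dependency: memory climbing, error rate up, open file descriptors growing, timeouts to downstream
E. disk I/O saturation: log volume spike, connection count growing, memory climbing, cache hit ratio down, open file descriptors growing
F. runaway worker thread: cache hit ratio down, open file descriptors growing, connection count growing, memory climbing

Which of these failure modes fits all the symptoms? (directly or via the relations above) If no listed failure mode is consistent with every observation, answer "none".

Testing each hypothesis:
(A) memory leak in request path — does not account for open file descriptors growing
(B) DNS resolution stall — cache hit ratio down -; open file descriptors growing -; log volume spike +; connection count growing +; memory climbing -
(C) stale cache poisoning — fails on cache hit ratio down, memory climbing (predicts memory flat, not memory climbing)
(D) slow downstream dependency — cache hit ratio down -; open file descriptors growing +; log volume spike -; connection count growing -; memory climbing +
(E) disk I/O saturation — cache hit ratio down +; open file descriptors growing +; log volume spike +; connection count growing +; memory climbing +
(F) runaway worker thread — does not account for log volume spike
(E) alone accounts for all the evidence.

E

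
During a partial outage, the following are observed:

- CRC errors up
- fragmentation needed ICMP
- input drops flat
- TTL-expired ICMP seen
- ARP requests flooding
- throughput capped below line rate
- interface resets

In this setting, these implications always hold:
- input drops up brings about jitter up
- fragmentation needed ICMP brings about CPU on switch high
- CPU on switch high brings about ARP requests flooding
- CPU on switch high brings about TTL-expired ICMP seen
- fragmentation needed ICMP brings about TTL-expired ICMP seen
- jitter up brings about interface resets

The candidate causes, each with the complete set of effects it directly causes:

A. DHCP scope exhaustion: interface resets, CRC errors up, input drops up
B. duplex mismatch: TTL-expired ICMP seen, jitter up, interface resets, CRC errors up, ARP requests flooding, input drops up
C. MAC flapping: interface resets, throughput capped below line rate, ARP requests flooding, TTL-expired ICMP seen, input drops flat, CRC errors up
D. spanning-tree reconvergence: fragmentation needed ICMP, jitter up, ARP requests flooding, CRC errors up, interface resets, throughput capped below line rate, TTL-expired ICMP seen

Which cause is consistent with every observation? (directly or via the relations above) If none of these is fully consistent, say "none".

For each candidate, compare predicted effects to what was observed:
(A) DHCP scope exhaustion — CRC errors up match; fragmentation needed ICMP miss; input drops flat miss; TTL-expired ICMP seen miss; ARP requests flooding miss; throughput capped below line rate miss; interface resets match
(B) duplex mismatch — fails on fragmentation needed ICMP, input drops flat, throughput capped below line rate (predicts input drops up, not input drops flat)
(C) MAC flapping — does not account for fragmentation needed ICMP
(D) spanning-tree reconvergence — does not account for input drops flat
No candidate is consistent with all observations.

none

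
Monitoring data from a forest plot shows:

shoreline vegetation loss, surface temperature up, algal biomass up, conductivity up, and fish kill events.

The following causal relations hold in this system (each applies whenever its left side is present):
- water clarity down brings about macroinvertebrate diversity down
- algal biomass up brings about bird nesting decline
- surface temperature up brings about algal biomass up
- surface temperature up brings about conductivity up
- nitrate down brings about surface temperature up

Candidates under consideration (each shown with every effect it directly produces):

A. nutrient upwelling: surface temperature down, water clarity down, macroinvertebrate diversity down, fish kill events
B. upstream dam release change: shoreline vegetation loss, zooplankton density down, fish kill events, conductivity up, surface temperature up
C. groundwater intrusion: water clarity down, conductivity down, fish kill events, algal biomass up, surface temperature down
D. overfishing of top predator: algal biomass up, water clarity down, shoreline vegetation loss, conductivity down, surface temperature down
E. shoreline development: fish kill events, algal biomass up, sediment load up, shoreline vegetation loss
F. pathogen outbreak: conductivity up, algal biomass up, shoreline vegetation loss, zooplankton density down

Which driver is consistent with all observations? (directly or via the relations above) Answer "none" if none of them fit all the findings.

B

Testing each hypothesis:
(A) nutrient upwelling — fails on shoreline vegetation loss, surface temperature up, algal biomass up, conductivity up (predicts surface temperature down, not surface temperature up)
(B) upstream dam release change — accounts for every observation (algal biomass up through surface temperature up → algal biomass up)
(C) groundwater intrusion — shoreline vegetation loss ✗; surface temperature up ✗; algal biomass up ✓; conductivity up ✗; fish kill events ✓
(D) overfishing of top predator — shoreline vegetation loss ✓; surface temperature up ✗; algal biomass up ✓; conductivity up ✗; fish kill events ✗
(E) shoreline development — shoreline vegetation loss ✓; surface temperature up ✗; algal biomass up ✓; conductivity up ✗; fish kill events ✓
(F) pathogen outbreak — does not account for surface temperature up, fish kill events
(B) alone accounts for all the evidence.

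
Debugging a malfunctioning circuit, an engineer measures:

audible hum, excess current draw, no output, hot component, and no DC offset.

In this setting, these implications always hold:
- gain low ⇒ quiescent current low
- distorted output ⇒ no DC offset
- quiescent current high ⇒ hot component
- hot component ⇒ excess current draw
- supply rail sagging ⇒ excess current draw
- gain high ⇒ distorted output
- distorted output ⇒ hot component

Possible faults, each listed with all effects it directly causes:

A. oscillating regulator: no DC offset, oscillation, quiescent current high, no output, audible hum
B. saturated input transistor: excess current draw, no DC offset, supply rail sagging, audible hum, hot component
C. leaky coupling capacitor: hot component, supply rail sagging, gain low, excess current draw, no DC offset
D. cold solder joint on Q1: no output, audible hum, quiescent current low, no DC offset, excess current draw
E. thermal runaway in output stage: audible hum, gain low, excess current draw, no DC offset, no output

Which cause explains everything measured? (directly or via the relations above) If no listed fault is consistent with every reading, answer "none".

For each candidate, compare predicted effects to what was observed:
(A) oscillating regulator — audible hum match; excess current draw match (through quiescent current high → hot component → excess current draw); no output match; hot component match (through quiescent current high → hot component); no DC offset match
(B) saturated input transistor — audible hum match; excess current draw match; no output miss; hot component match; no DC offset match
(C) leaky coupling capacitor — does not account for audible hum, no output
(D) cold solder joint on Q1 — audible hum match; excess current draw match; no output match; hot component miss; no DC offset match
(E) thermal runaway in output stage — does not account for hot component
Only (A) is consistent with every observation.

A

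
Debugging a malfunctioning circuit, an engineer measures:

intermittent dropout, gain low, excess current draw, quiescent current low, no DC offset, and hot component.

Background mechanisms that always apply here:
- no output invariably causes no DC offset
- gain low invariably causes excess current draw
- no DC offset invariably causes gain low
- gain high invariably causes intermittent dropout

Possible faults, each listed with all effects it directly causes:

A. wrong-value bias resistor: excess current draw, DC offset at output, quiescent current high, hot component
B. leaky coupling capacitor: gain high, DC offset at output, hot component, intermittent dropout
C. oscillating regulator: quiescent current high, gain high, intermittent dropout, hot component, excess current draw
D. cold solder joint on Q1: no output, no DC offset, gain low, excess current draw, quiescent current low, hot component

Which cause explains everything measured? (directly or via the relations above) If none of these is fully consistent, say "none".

none

Testing each hypothesis:
(A) wrong-value bias resistor — fails on intermittent dropout, gain low, quiescent current low, no DC offset (predicts quiescent current high, not quiescent current low; predicts DC offset at output, not no DC offset)
(B) leaky coupling capacitor — intermittent dropout yes; gain low NO; excess current draw NO; quiescent current low NO; no DC offset NO; hot component yes
(C) oscillating regulator — fails on gain low, quiescent current low, no DC offset (predicts gain high, not gain low; predicts quiescent current high, not quiescent current low)
(D) cold solder joint on Q1 — does not account for intermittent dropout
None of the listed candidates fits everything.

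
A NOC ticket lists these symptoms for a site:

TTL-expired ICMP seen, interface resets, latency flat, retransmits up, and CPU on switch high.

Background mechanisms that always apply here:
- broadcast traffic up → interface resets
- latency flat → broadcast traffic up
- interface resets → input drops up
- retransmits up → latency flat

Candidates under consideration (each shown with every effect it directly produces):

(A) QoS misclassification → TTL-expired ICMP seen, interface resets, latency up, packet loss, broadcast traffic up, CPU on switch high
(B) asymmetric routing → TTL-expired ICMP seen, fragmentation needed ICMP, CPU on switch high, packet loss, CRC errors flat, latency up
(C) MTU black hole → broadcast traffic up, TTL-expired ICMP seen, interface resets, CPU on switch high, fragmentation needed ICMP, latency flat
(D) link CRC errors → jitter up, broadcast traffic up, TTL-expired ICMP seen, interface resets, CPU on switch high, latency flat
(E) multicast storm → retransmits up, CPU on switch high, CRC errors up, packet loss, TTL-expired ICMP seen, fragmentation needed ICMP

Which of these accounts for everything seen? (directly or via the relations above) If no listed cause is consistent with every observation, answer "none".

E

Per-candidate check:
(A) QoS misclassification — fails on latency flat, retransmits up (predicts latency up, not latency flat)
(B) asymmetric routing — fails on interface resets, latency flat, retransmits up (predicts latency up, not latency flat)
(C) MTU black hole — TTL-expired ICMP seen +; interface resets +; latency flat +; retransmits up -; CPU on switch high +
(D) link CRC errors — does not account for retransmits up
(E) multicast storm — TTL-expired ICMP seen +; interface resets + (through retransmits up → latency flat → broadcast traffic up → interface resets); latency flat + (through retransmits up → latency flat); retransmits up +; CPU on switch high +
(E) alone accounts for all the evidence.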